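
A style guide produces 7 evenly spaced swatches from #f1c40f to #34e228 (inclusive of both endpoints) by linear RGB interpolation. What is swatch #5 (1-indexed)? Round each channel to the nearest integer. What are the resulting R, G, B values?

With 7 swatches and endpoints inclusive, swatch 5 sits at t = (5 − 1)/(7 − 1) = 4/6 ≈ 0.6667.
#f1c40f → (241, 196, 15); #34e228 → (52, 226, 40).
R = 241 + 0.6667 × (52 − 241) = 114.994 → 115
G = 196 + 0.6667 × (226 − 196) = 216.001 → 216
B = 15 + 0.6667 × (40 − 15) = 31.668 → 32

(115, 216, 32)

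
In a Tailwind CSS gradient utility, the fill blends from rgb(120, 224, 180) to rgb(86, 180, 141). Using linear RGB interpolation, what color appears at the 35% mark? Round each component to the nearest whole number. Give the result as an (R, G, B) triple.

(108, 209, 166)

35% corresponds to t = 0.35.
R = 120 + 0.35 × (86 − 120) = 120 + 0.35 × -34 = 108.1 → 108
G = 224 + 0.35 × (180 − 224) = 224 + 0.35 × -44 = 208.6 → 209
B = 180 + 0.35 × (141 − 180) = 180 + 0.35 × -39 = 166.35 → 166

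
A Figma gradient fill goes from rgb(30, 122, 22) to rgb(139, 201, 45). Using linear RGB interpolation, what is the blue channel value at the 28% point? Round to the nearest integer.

B = 22 + 0.28 × (45 − 22) = 28.44 → 28

28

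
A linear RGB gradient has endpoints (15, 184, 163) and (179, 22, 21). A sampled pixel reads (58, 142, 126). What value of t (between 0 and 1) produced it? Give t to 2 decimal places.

0.26

Invert the lerp on the R channel (largest span, 164): t = (58 − 15) / (179 − 15) = 43/164 = 0.2622.
Check on G: (142 − 184)/(22 − 184) = 0.2593 ✓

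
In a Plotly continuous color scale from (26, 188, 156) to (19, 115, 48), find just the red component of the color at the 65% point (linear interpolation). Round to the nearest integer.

21

R = 26 + 0.65 × (19 − 26) = 21.45 → 21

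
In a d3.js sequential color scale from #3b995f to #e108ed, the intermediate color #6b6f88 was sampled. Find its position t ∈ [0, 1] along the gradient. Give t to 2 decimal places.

0.29

Invert the lerp on the R channel (largest span, 166): t = (107 − 59) / (225 − 59) = 48/166 = 0.28916.
Check on G: (111 − 153)/(8 − 153) = 0.2897 ✓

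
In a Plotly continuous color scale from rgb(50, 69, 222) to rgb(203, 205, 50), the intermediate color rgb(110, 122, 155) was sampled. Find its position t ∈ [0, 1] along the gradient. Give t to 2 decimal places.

Invert the lerp on the B channel (largest span, 172): t = (155 − 222) / (50 − 222) = -67/-172 = 0.38953.
Check on R: (110 − 50)/(203 − 50) = 0.3922 ✓

0.39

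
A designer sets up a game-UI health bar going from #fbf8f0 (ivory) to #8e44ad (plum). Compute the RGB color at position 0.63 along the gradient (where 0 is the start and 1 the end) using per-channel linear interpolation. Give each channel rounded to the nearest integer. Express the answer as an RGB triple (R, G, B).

(182, 135, 198)

#fbf8f0 → (251, 248, 240); #8e44ad → (142, 68, 173).
R = 251 + 0.63 × (142 − 251) = 251 + 0.63 × -109 = 182.33 → 182
G = 248 + 0.63 × (68 − 248) = 248 + 0.63 × -180 = 134.6 → 135
B = 240 + 0.63 × (173 − 240) = 240 + 0.63 × -67 = 197.79 → 198
So the blended color is (182, 135, 198), about #b687c6.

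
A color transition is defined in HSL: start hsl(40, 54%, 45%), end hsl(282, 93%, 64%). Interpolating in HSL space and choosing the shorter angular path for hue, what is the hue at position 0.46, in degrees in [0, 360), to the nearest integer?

346

Hue: 282 − 40 = 242°, but |242| > 180 so the shorter arc goes the other way: Δh = 242 − 360 = -118°.
H = 40 + 0.46 × (-118) = -14.28 → -14 → -14 mod 360 = 346°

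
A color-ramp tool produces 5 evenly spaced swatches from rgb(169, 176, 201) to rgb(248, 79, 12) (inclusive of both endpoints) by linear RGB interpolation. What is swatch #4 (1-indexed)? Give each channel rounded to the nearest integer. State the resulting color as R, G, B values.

With 5 swatches and endpoints inclusive, swatch 4 sits at t = (4 − 1)/(5 − 1) = 3/4 ≈ 0.75.
R = 169 + 0.75 × (248 − 169) = 228.25 → 228
G = 176 + 0.75 × (79 − 176) = 103.25 → 103
B = 201 + 0.75 × (12 − 201) = 59.25 → 59

(228, 103, 59)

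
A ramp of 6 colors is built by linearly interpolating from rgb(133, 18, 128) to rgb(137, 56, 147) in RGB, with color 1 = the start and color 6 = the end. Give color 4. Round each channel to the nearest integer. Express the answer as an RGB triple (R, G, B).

With 6 swatches and endpoints inclusive, swatch 4 sits at t = (4 − 1)/(6 − 1) = 3/5 ≈ 0.6.
R = 133 + 0.6 × (137 − 133) = 135.4 → 135
G = 18 + 0.6 × (56 − 18) = 40.8 → 41
B = 128 + 0.6 × (147 − 128) = 139.4 → 139

(135, 41, 139)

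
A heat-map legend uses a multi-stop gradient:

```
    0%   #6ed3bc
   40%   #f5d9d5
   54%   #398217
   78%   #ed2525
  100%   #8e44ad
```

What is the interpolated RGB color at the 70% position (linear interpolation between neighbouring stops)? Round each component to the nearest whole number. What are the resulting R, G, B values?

70% lies between the 54% and 78% stops, so the local fraction is t = (70 − 54)/(78 − 54) = 16/24 ≈ 0.6667.
#398217 → (57, 130, 23); #ed2525 → (237, 37, 37).
R = 57 + 0.6667 × (237 − 57) = 177.006 → 177
G = 130 + 0.6667 × (37 − 130) = 67.997 → 68
B = 23 + 0.6667 × (37 − 23) = 32.334 → 32

(177, 68, 32)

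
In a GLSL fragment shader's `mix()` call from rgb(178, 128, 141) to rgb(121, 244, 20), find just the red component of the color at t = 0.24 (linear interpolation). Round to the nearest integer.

164

R = 178 + 0.24 × (121 − 178) = 164.32 → 164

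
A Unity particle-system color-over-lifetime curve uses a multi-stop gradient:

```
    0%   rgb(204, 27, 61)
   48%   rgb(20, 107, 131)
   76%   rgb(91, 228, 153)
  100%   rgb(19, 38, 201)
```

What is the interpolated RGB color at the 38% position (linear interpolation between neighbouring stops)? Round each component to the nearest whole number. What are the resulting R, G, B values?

(58, 90, 116)

38% lies between the 0% and 48% stops, so the local fraction is t = (38 − 0)/(48 − 0) = 38/48 ≈ 0.7917.
R = 204 + 0.7917 × (20 − 204) = 58.327 → 58
G = 27 + 0.7917 × (107 − 27) = 90.336 → 90
B = 61 + 0.7917 × (131 − 61) = 116.419 → 116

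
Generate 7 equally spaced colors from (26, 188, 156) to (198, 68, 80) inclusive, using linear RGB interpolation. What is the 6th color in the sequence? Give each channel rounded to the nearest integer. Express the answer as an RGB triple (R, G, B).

With 7 swatches and endpoints inclusive, swatch 6 sits at t = (6 − 1)/(7 − 1) = 5/6 ≈ 0.8333.
R = 26 + 0.8333 × (198 − 26) = 169.328 → 169
G = 188 + 0.8333 × (68 − 188) = 88.004 → 88
B = 156 + 0.8333 × (80 − 156) = 92.669 → 93

(169, 88, 93)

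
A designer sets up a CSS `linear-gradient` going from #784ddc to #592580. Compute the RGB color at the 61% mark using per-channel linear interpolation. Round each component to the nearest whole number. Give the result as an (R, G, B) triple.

(101, 53, 164)

#784ddc → (120, 77, 220); #592580 → (89, 37, 128).
61% corresponds to t = 0.61.
R = 120 + 0.61 × (89 − 120) = 120 + 0.61 × -31 = 101.09 → 101
G = 77 + 0.61 × (37 − 77) = 77 + 0.61 × -40 = 52.6 → 53
B = 220 + 0.61 × (128 − 220) = 220 + 0.61 × -92 = 163.88 → 164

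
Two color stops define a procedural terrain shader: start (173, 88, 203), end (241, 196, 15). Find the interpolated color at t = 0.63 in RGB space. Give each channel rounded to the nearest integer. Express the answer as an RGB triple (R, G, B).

(216, 156, 85)

R = 173 + 0.63 × (241 − 173) = 173 + 0.63 × 68 = 215.84 → 216
G = 88 + 0.63 × (196 − 88) = 88 + 0.63 × 108 = 156.04 → 156
B = 203 + 0.63 × (15 − 203) = 203 + 0.63 × -188 = 84.56 → 85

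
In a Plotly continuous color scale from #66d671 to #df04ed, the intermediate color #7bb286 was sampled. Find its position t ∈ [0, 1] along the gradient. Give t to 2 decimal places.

0.17

Invert the lerp on the G channel (largest span, 210): t = (178 − 214) / (4 − 214) = -36/-210 = 0.17143.
Check on R: (123 − 102)/(223 − 102) = 0.1736 ✓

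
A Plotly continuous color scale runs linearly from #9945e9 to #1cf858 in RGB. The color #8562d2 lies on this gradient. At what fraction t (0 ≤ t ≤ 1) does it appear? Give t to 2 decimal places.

Invert the lerp on the G channel (largest span, 179): t = (98 − 69) / (248 − 69) = 29/179 = 0.16201.
Check on R: (133 − 153)/(28 − 153) = 0.16 ✓

0.16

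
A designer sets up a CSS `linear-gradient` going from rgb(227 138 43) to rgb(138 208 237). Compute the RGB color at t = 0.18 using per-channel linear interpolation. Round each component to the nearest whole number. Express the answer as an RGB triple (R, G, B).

(211, 151, 78)

R = 227 + 0.18 × (138 − 227) = 227 + 0.18 × -89 = 210.98 → 211
G = 138 + 0.18 × (208 − 138) = 138 + 0.18 × 70 = 150.6 → 151
B = 43 + 0.18 × (237 − 43) = 43 + 0.18 × 194 = 77.92 → 78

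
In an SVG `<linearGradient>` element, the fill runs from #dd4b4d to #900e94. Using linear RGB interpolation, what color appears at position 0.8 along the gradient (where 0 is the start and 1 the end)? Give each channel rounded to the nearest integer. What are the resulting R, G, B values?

(159, 26, 134)

#dd4b4d → (221, 75, 77); #900e94 → (144, 14, 148).
R = 221 + 0.8 × (144 − 221) = 221 + 0.8 × -77 = 159.4 → 159
G = 75 + 0.8 × (14 − 75) = 75 + 0.8 × -61 = 26.2 → 26
B = 77 + 0.8 × (148 − 77) = 77 + 0.8 × 71 = 133.8 → 134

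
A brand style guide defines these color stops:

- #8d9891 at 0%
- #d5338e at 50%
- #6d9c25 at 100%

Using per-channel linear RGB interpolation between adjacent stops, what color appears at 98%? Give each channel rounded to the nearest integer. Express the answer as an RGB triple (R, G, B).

(113, 152, 41)

98% lies between the 50% and 100% stops, so the local fraction is t = (98 − 50)/(100 − 50) = 48/50 ≈ 0.96.
#d5338e → (213, 51, 142); #6d9c25 → (109, 156, 37).
R = 213 + 0.96 × (109 − 213) = 113.16 → 113
G = 51 + 0.96 × (156 − 51) = 151.8 → 152
B = 142 + 0.96 × (37 − 142) = 41.2 → 41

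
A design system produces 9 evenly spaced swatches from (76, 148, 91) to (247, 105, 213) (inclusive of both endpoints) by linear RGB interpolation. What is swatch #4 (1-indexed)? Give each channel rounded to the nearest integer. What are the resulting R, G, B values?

(140, 132, 137)

With 9 swatches and endpoints inclusive, swatch 4 sits at t = (4 − 1)/(9 − 1) = 3/8 ≈ 0.375.
R = 76 + 0.375 × (247 − 76) = 140.125 → 140
G = 148 + 0.375 × (105 − 148) = 131.875 → 132
B = 91 + 0.375 × (213 − 91) = 136.75 → 137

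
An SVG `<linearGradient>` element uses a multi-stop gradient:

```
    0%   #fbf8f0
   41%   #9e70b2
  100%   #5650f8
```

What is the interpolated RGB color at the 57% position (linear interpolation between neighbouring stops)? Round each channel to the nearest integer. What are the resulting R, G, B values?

57% lies between the 41% and 100% stops, so the local fraction is t = (57 − 41)/(100 − 41) = 16/59 ≈ 0.2712.
#9e70b2 → (158, 112, 178); #5650f8 → (86, 80, 248).
R = 158 + 0.2712 × (86 − 158) = 138.474 → 138
G = 112 + 0.2712 × (80 − 112) = 103.322 → 103
B = 178 + 0.2712 × (248 − 178) = 196.984 → 197

(138, 103, 197)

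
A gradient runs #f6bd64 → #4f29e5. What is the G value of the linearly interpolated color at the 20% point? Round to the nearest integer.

G₁ = 189 (from #f6bd64), G₂ = 41 (from #4f29e5).
G = 189 + 0.2 × (41 − 189) = 159.4 → 159

159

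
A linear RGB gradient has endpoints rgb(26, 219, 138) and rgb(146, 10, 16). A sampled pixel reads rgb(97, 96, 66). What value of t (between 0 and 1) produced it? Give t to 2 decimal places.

0.59

Invert the lerp on the G channel (largest span, 209): t = (96 − 219) / (10 − 219) = -123/-209 = 0.58852.
Check on R: (97 − 26)/(146 − 26) = 0.5917 ✓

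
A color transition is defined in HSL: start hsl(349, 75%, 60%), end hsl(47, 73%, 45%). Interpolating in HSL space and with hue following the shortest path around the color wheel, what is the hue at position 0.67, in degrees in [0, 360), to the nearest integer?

Hue: 47 − 349 = -302°, but |-302| > 180 so the shorter arc goes the other way: Δh = -302 + 360 = 58°.
H = 349 + 0.67 × (58) = 387.86 → 388 → 388 mod 360 = 28°

28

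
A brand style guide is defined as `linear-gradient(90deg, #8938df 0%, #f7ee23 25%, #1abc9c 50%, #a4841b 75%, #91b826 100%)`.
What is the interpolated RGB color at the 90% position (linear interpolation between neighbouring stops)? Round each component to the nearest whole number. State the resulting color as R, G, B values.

90% lies between the 75% and 100% stops, so the local fraction is t = (90 − 75)/(100 − 75) = 15/25 ≈ 0.6.
#a4841b → (164, 132, 27); #91b826 → (145, 184, 38).
R = 164 + 0.6 × (145 − 164) = 152.6 → 153
G = 132 + 0.6 × (184 − 132) = 163.2 → 163
B = 27 + 0.6 × (38 − 27) = 33.6 → 34

(153, 163, 34)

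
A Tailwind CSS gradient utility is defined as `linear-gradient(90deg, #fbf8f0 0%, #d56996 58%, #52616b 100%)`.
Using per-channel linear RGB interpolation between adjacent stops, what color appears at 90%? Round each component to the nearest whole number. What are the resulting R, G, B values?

(113, 99, 117)

90% lies between the 58% and 100% stops, so the local fraction is t = (90 − 58)/(100 − 58) = 32/42 ≈ 0.7619.
#d56996 → (213, 105, 150); #52616b → (82, 97, 107).
R = 213 + 0.7619 × (82 − 213) = 113.191 → 113
G = 105 + 0.7619 × (97 − 105) = 98.905 → 99
B = 150 + 0.7619 × (107 − 150) = 117.238 → 117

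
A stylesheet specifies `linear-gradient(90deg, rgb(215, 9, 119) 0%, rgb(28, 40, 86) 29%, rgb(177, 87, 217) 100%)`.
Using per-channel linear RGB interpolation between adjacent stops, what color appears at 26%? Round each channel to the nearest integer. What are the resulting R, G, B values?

26% lies between the 0% and 29% stops, so the local fraction is t = (26 − 0)/(29 − 0) = 26/29 ≈ 0.8966.
R = 215 + 0.8966 × (28 − 215) = 47.336 → 47
G = 9 + 0.8966 × (40 − 9) = 36.795 → 37
B = 119 + 0.8966 × (86 − 119) = 89.412 → 89

(47, 37, 89)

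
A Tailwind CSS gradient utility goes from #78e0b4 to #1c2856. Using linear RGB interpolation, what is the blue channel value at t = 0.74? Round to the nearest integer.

B₁ = 180 (from #78e0b4), B₂ = 86 (from #1c2856).
B = 180 + 0.74 × (86 − 180) = 110.44 → 110

110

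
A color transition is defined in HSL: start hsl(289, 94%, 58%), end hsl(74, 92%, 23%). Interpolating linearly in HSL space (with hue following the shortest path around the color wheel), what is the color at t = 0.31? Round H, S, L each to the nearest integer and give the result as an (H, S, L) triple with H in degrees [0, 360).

Hue: 74 − 289 = -215°, but |-215| > 180 so the shorter arc goes the other way: Δh = -215 + 360 = 145°.
H = 289 + 0.31 × (145) = 333.95 → 334°
S = 94 + 0.31 × (92 − 94) = 93.38 → 93%
L = 58 + 0.31 × (23 − 58) = 47.15 → 47%

(334, 93, 47)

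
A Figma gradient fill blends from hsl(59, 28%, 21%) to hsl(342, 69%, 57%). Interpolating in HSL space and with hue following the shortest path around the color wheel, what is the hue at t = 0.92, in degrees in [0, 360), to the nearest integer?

348

Hue: 342 − 59 = 283°, but |283| > 180 so the shorter arc goes the other way: Δh = 283 − 360 = -77°.
H = 59 + 0.92 × (-77) = -11.84 → -12 → -12 mod 360 = 348°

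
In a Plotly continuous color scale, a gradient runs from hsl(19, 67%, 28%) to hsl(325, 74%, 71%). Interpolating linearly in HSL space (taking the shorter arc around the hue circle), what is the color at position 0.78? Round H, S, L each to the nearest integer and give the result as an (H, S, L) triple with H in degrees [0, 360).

(337, 72, 62)

Hue: 325 − 19 = 306°, but |306| > 180 so the shorter arc goes the other way: Δh = 306 − 360 = -54°.
H = 19 + 0.78 × (-54) = -23.12 → -23 → -23 mod 360 = 337°
S = 67 + 0.78 × (74 − 67) = 72.46 → 72%
L = 28 + 0.78 × (71 − 28) = 61.54 → 62%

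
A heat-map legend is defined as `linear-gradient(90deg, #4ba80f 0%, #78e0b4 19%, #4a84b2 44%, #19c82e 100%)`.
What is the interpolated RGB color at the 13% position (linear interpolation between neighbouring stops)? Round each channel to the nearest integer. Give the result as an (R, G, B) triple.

13% lies between the 0% and 19% stops, so the local fraction is t = (13 − 0)/(19 − 0) = 13/19 ≈ 0.6842.
#4ba80f → (75, 168, 15); #78e0b4 → (120, 224, 180).
R = 75 + 0.6842 × (120 − 75) = 105.789 → 106
G = 168 + 0.6842 × (224 − 168) = 206.315 → 206
B = 15 + 0.6842 × (180 − 15) = 127.893 → 128

(106, 206, 128)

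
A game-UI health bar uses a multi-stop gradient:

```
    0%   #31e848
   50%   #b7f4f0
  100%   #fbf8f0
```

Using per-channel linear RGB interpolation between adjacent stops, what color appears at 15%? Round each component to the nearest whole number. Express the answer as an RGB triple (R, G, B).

15% lies between the 0% and 50% stops, so the local fraction is t = (15 − 0)/(50 − 0) = 15/50 ≈ 0.3.
#31e848 → (49, 232, 72); #b7f4f0 → (183, 244, 240).
R = 49 + 0.3 × (183 − 49) = 89.2 → 89
G = 232 + 0.3 × (244 − 232) = 235.6 → 236
B = 72 + 0.3 × (240 − 72) = 122.4 → 122

(89, 236, 122)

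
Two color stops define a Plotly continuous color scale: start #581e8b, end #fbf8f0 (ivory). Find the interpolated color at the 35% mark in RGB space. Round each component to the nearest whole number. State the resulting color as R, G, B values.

(145, 106, 174)

#581e8b → (88, 30, 139); #fbf8f0 → (251, 248, 240).
35% corresponds to t = 0.35.
R = 88 + 0.35 × (251 − 88) = 88 + 0.35 × 163 = 145.05 → 145
G = 30 + 0.35 × (248 − 30) = 30 + 0.35 × 218 = 106.3 → 106
B = 139 + 0.35 × (240 − 139) = 139 + 0.35 × 101 = 174.35 → 174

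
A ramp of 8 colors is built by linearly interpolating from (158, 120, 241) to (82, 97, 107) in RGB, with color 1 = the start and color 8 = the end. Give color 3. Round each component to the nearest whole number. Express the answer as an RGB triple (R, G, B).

(136, 113, 203)

With 8 swatches and endpoints inclusive, swatch 3 sits at t = (3 − 1)/(8 − 1) = 2/7 ≈ 0.2857.
R = 158 + 0.2857 × (82 − 158) = 136.287 → 136
G = 120 + 0.2857 × (97 − 120) = 113.429 → 113
B = 241 + 0.2857 × (107 − 241) = 202.716 → 203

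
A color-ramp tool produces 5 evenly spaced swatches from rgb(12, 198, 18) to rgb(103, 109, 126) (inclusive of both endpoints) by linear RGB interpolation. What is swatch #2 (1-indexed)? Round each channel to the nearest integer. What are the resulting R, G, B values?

(35, 176, 45)

With 5 swatches and endpoints inclusive, swatch 2 sits at t = (2 − 1)/(5 − 1) = 1/4 ≈ 0.25.
R = 12 + 0.25 × (103 − 12) = 34.75 → 35
G = 198 + 0.25 × (109 − 198) = 175.75 → 176
B = 18 + 0.25 × (126 − 18) = 45 → 45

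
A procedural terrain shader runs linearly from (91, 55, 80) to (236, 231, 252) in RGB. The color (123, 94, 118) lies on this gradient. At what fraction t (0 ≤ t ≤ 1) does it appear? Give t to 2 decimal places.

0.22

Invert the lerp on the G channel (largest span, 176): t = (94 − 55) / (231 − 55) = 39/176 = 0.22159.
Check on R: (123 − 91)/(236 − 91) = 0.2207 ✓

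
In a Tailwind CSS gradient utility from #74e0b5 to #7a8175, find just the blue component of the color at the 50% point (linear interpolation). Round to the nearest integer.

149

B₁ = 181 (from #74e0b5), B₂ = 117 (from #7a8175).
B = 181 + 0.5 × (117 − 181) = 149 → 149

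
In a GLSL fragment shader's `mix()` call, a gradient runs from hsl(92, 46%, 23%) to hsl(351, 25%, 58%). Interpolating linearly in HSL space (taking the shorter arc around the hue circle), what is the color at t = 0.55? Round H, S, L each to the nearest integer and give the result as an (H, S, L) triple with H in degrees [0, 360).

Hue: 351 − 92 = 259°, but |259| > 180 so the shorter arc goes the other way: Δh = 259 − 360 = -101°.
H = 92 + 0.55 × (-101) = 36.45 → 36°
S = 46 + 0.55 × (25 − 46) = 34.45 → 34%
L = 23 + 0.55 × (58 − 23) = 42.25 → 42%

(36, 34, 42)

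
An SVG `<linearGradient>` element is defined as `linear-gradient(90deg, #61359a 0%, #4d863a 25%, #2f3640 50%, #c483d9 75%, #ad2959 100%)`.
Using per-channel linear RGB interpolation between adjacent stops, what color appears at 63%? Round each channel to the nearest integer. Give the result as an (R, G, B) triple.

(124, 94, 144)

63% lies between the 50% and 75% stops, so the local fraction is t = (63 − 50)/(75 − 50) = 13/25 ≈ 0.52.
#2f3640 → (47, 54, 64); #c483d9 → (196, 131, 217).
R = 47 + 0.52 × (196 − 47) = 124.48 → 124
G = 54 + 0.52 × (131 − 54) = 94.04 → 94
B = 64 + 0.52 × (217 − 64) = 143.56 → 144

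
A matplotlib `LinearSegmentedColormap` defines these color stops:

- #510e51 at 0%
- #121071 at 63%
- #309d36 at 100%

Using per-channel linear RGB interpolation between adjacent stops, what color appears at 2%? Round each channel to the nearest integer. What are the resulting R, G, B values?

2% lies between the 0% and 63% stops, so the local fraction is t = (2 − 0)/(63 − 0) = 2/63 ≈ 0.0317.
#510e51 → (81, 14, 81); #121071 → (18, 16, 113).
R = 81 + 0.0317 × (18 − 81) = 79.003 → 79
G = 14 + 0.0317 × (16 − 14) = 14.063 → 14
B = 81 + 0.0317 × (113 − 81) = 82.014 → 82

(79, 14, 82)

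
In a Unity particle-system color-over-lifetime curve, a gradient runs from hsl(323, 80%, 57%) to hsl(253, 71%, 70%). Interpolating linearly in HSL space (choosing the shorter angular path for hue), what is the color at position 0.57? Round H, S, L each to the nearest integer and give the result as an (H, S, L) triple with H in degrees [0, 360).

Hue arc: Δh = 253 − 323 = -70° (|Δh| ≤ 180, already the shorter path).
H = 323 + 0.57 × (-70) = 283.1 → 283°
S = 80 + 0.57 × (71 − 80) = 74.87 → 75%
L = 57 + 0.57 × (70 − 57) = 64.41 → 64%

(283, 75, 64)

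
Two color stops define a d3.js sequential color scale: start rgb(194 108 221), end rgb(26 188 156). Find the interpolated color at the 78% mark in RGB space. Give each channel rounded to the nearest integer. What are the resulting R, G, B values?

78% corresponds to t = 0.78.
R = 194 + 0.78 × (26 − 194) = 194 + 0.78 × -168 = 62.96 → 63
G = 108 + 0.78 × (188 − 108) = 108 + 0.78 × 80 = 170.4 → 170
B = 221 + 0.78 × (156 − 221) = 221 + 0.78 × -65 = 170.3 → 170

(63, 170, 170)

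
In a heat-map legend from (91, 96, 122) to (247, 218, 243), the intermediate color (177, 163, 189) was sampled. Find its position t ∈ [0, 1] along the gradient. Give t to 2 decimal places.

Invert the lerp on the R channel (largest span, 156): t = (177 − 91) / (247 − 91) = 86/156 = 0.55128.
Check on G: (163 − 96)/(218 − 96) = 0.5492 ✓

0.55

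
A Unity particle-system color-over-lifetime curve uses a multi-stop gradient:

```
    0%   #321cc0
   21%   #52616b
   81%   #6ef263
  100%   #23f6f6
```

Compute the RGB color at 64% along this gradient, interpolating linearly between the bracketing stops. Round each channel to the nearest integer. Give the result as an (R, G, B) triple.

(102, 201, 101)

64% lies between the 21% and 81% stops, so the local fraction is t = (64 − 21)/(81 − 21) = 43/60 ≈ 0.7167.
#52616b → (82, 97, 107); #6ef263 → (110, 242, 99).
R = 82 + 0.7167 × (110 − 82) = 102.068 → 102
G = 97 + 0.7167 × (242 − 97) = 200.921 → 201
B = 107 + 0.7167 × (99 − 107) = 101.266 → 101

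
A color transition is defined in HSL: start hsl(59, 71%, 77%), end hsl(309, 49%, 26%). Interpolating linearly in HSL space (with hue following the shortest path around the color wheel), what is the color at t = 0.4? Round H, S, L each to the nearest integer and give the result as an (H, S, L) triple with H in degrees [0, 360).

(15, 62, 57)

Hue: 309 − 59 = 250°, but |250| > 180 so the shorter arc goes the other way: Δh = 250 − 360 = -110°.
H = 59 + 0.4 × (-110) = 15 → 15°
S = 71 + 0.4 × (49 − 71) = 62.2 → 62%
L = 77 + 0.4 × (26 − 77) = 56.6 → 57%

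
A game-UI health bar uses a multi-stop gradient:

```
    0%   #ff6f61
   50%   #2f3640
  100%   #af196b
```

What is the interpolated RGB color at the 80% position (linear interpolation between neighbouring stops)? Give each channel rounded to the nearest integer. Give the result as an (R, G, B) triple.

(124, 37, 90)

80% lies between the 50% and 100% stops, so the local fraction is t = (80 − 50)/(100 − 50) = 30/50 ≈ 0.6.
#2f3640 → (47, 54, 64); #af196b → (175, 25, 107).
R = 47 + 0.6 × (175 − 47) = 123.8 → 124
G = 54 + 0.6 × (25 − 54) = 36.6 → 37
B = 64 + 0.6 × (107 − 64) = 89.8 → 90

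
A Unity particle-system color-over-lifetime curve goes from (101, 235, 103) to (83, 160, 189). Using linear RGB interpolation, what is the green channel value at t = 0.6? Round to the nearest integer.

190

G = 235 + 0.6 × (160 − 235) = 190 → 190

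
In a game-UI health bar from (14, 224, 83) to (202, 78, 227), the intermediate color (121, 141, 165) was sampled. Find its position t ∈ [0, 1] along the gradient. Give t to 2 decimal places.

0.57

Invert the lerp on the R channel (largest span, 188): t = (121 − 14) / (202 − 14) = 107/188 = 0.56915.
Check on G: (141 − 224)/(78 − 224) = 0.5685 ✓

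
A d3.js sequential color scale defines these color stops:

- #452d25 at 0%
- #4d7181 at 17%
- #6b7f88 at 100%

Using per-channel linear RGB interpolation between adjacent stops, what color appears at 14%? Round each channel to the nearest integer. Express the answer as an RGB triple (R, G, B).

(76, 101, 113)

14% lies between the 0% and 17% stops, so the local fraction is t = (14 − 0)/(17 − 0) = 14/17 ≈ 0.8235.
#452d25 → (69, 45, 37); #4d7181 → (77, 113, 129).
R = 69 + 0.8235 × (77 − 69) = 75.588 → 76
G = 45 + 0.8235 × (113 − 45) = 100.998 → 101
B = 37 + 0.8235 × (129 − 37) = 112.762 → 113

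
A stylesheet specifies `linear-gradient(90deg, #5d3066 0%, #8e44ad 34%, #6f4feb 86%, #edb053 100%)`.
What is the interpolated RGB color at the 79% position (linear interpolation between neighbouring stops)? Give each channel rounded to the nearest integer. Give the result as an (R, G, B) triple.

79% lies between the 34% and 86% stops, so the local fraction is t = (79 − 34)/(86 − 34) = 45/52 ≈ 0.8654.
#8e44ad → (142, 68, 173); #6f4feb → (111, 79, 235).
R = 142 + 0.8654 × (111 − 142) = 115.173 → 115
G = 68 + 0.8654 × (79 − 68) = 77.519 → 78
B = 173 + 0.8654 × (235 − 173) = 226.655 → 227

(115, 78, 227)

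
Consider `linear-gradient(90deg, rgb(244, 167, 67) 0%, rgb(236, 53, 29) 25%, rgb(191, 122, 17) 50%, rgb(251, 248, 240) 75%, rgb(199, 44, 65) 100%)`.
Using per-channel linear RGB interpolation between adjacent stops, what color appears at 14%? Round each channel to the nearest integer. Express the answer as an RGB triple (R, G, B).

(240, 103, 46)

14% lies between the 0% and 25% stops, so the local fraction is t = (14 − 0)/(25 − 0) = 14/25 ≈ 0.56.
R = 244 + 0.56 × (236 − 244) = 239.52 → 240
G = 167 + 0.56 × (53 − 167) = 103.16 → 103
B = 67 + 0.56 × (29 − 67) = 45.72 → 46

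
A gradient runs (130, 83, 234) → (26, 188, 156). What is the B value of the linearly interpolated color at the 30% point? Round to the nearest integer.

B = 234 + 0.3 × (156 − 234) = 210.6 → 211

211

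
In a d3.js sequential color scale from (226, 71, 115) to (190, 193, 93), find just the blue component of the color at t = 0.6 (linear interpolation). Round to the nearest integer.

102

B = 115 + 0.6 × (93 − 115) = 101.8 → 102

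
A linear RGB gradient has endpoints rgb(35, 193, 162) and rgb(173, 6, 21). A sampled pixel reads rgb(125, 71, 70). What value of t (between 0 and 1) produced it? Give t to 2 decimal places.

Invert the lerp on the G channel (largest span, 187): t = (71 − 193) / (6 − 193) = -122/-187 = 0.65241.
Check on R: (125 − 35)/(173 − 35) = 0.6522 ✓

0.65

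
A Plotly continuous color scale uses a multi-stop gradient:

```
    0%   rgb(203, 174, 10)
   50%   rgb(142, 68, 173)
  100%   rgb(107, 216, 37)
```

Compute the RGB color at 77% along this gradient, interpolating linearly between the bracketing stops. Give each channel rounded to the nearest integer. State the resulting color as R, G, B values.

(123, 148, 100)

77% lies between the 50% and 100% stops, so the local fraction is t = (77 − 50)/(100 − 50) = 27/50 ≈ 0.54.
R = 142 + 0.54 × (107 − 142) = 123.1 → 123
G = 68 + 0.54 × (216 − 68) = 147.92 → 148
B = 173 + 0.54 × (37 − 173) = 99.56 → 100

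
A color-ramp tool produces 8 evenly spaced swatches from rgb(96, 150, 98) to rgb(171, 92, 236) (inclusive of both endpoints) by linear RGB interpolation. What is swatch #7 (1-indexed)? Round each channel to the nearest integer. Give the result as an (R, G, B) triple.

(160, 100, 216)

With 8 swatches and endpoints inclusive, swatch 7 sits at t = (7 − 1)/(8 − 1) = 6/7 ≈ 0.8571.
R = 96 + 0.8571 × (171 − 96) = 160.282 → 160
G = 150 + 0.8571 × (92 − 150) = 100.288 → 100
B = 98 + 0.8571 × (236 − 98) = 216.28 → 216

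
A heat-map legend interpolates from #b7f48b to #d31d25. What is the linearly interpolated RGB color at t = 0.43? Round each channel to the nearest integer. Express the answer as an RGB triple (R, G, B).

#b7f48b → (183, 244, 139); #d31d25 → (211, 29, 37).
R = 183 + 0.43 × (211 − 183) = 183 + 0.43 × 28 = 195.04 → 195
G = 244 + 0.43 × (29 − 244) = 244 + 0.43 × -215 = 151.55 → 152
B = 139 + 0.43 × (37 − 139) = 139 + 0.43 × -102 = 95.14 → 95

(195, 152, 95)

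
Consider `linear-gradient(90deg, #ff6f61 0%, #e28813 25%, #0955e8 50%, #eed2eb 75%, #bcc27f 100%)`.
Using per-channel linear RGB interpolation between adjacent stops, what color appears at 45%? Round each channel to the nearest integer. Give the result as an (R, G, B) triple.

(52, 95, 189)

45% lies between the 25% and 50% stops, so the local fraction is t = (45 − 25)/(50 − 25) = 20/25 ≈ 0.8.
#e28813 → (226, 136, 19); #0955e8 → (9, 85, 232).
R = 226 + 0.8 × (9 − 226) = 52.4 → 52
G = 136 + 0.8 × (85 − 136) = 95.2 → 95
B = 19 + 0.8 × (232 − 19) = 189.4 → 189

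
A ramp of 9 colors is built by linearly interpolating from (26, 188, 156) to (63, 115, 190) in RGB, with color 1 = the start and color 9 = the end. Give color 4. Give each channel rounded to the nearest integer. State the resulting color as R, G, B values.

(40, 161, 169)

With 9 swatches and endpoints inclusive, swatch 4 sits at t = (4 − 1)/(9 − 1) = 3/8 ≈ 0.375.
R = 26 + 0.375 × (63 − 26) = 39.875 → 40
G = 188 + 0.375 × (115 − 188) = 160.625 → 161
B = 156 + 0.375 × (190 − 156) = 168.75 → 169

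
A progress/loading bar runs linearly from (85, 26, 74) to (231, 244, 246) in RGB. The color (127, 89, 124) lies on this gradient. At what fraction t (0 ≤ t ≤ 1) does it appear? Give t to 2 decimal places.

Invert the lerp on the G channel (largest span, 218): t = (89 − 26) / (244 − 26) = 63/218 = 0.28899.
Check on R: (127 − 85)/(231 − 85) = 0.2877 ✓

0.29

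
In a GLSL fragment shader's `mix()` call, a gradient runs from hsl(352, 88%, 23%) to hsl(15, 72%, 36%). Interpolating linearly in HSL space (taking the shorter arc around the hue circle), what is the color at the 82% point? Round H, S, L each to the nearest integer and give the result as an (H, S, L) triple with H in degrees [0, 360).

(11, 75, 34)

Hue: 15 − 352 = -337°, but |-337| > 180 so the shorter arc goes the other way: Δh = -337 + 360 = 23°.
H = 352 + 0.82 × (23) = 370.86 → 371 → 371 mod 360 = 11°
S = 88 + 0.82 × (72 − 88) = 74.88 → 75%
L = 23 + 0.82 × (36 − 23) = 33.66 → 34%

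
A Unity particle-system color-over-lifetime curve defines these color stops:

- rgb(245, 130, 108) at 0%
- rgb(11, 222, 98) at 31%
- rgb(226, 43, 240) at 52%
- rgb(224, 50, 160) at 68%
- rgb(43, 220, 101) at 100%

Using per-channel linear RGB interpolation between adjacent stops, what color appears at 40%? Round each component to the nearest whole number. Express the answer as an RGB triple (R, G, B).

40% lies between the 31% and 52% stops, so the local fraction is t = (40 − 31)/(52 − 31) = 9/21 ≈ 0.4286.
R = 11 + 0.4286 × (226 − 11) = 103.149 → 103
G = 222 + 0.4286 × (43 − 222) = 145.281 → 145
B = 98 + 0.4286 × (240 − 98) = 158.861 → 159

(103, 145, 159)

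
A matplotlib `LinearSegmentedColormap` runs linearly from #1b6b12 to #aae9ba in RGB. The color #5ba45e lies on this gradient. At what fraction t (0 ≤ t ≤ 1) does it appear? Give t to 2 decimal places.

0.45

Invert the lerp on the B channel (largest span, 168): t = (94 − 18) / (186 − 18) = 76/168 = 0.45238.
Check on R: (91 − 27)/(170 − 27) = 0.4476 ✓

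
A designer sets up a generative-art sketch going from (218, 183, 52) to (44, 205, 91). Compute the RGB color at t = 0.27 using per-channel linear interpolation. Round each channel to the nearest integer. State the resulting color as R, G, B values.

R = 218 + 0.27 × (44 − 218) = 218 + 0.27 × -174 = 171.02 → 171
G = 183 + 0.27 × (205 − 183) = 183 + 0.27 × 22 = 188.94 → 189
B = 52 + 0.27 × (91 − 52) = 52 + 0.27 × 39 = 62.53 → 63

(171, 189, 63)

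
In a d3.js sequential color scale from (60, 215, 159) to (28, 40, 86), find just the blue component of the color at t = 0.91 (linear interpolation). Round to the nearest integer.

93

B = 159 + 0.91 × (86 − 159) = 92.57 → 93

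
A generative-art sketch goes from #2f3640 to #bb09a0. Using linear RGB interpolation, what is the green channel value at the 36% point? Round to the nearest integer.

G₁ = 54 (from #2f3640), G₂ = 9 (from #bb09a0).
G = 54 + 0.36 × (9 − 54) = 37.8 → 38

38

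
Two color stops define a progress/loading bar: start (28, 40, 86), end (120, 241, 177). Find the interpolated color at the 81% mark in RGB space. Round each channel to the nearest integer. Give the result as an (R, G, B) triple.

(103, 203, 160)

81% corresponds to t = 0.81.
R = 28 + 0.81 × (120 − 28) = 28 + 0.81 × 92 = 102.52 → 103
G = 40 + 0.81 × (241 − 40) = 40 + 0.81 × 201 = 202.81 → 203
B = 86 + 0.81 × (177 − 86) = 86 + 0.81 × 91 = 159.71 → 160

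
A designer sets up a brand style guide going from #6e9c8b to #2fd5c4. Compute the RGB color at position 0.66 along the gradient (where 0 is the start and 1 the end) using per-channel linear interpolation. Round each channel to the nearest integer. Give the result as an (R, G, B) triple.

#6e9c8b → (110, 156, 139); #2fd5c4 → (47, 213, 196).
R = 110 + 0.66 × (47 − 110) = 110 + 0.66 × -63 = 68.42 → 68
G = 156 + 0.66 × (213 − 156) = 156 + 0.66 × 57 = 193.62 → 194
B = 139 + 0.66 × (196 − 139) = 139 + 0.66 × 57 = 176.62 → 177

(68, 194, 177)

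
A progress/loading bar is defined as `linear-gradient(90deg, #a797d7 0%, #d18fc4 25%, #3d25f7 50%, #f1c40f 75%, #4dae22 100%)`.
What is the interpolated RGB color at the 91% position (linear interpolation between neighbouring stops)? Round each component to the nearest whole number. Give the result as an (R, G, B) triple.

(136, 182, 27)

91% lies between the 75% and 100% stops, so the local fraction is t = (91 − 75)/(100 − 75) = 16/25 ≈ 0.64.
#f1c40f → (241, 196, 15); #4dae22 → (77, 174, 34).
R = 241 + 0.64 × (77 − 241) = 136.04 → 136
G = 196 + 0.64 × (174 − 196) = 181.92 → 182
B = 15 + 0.64 × (34 − 15) = 27.16 → 27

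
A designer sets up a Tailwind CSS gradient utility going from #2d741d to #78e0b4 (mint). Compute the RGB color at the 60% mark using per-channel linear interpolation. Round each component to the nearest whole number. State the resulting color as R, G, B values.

(90, 181, 120)

#2d741d → (45, 116, 29); #78e0b4 → (120, 224, 180).
60% corresponds to t = 0.6.
R = 45 + 0.6 × (120 − 45) = 45 + 0.6 × 75 = 90 → 90
G = 116 + 0.6 × (224 − 116) = 116 + 0.6 × 108 = 180.8 → 181
B = 29 + 0.6 × (180 − 29) = 29 + 0.6 × 151 = 119.6 → 120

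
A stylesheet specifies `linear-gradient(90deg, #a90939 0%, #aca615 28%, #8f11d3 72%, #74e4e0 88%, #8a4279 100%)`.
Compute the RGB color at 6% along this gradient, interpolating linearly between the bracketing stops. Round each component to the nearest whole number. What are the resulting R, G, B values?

6% lies between the 0% and 28% stops, so the local fraction is t = (6 − 0)/(28 − 0) = 6/28 ≈ 0.2143.
#a90939 → (169, 9, 57); #aca615 → (172, 166, 21).
R = 169 + 0.2143 × (172 − 169) = 169.643 → 170
G = 9 + 0.2143 × (166 − 9) = 42.645 → 43
B = 57 + 0.2143 × (21 − 57) = 49.285 → 49

(170, 43, 49)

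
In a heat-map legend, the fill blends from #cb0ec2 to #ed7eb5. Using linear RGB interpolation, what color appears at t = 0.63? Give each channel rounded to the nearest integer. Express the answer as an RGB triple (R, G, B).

#cb0ec2 → (203, 14, 194); #ed7eb5 → (237, 126, 181).
R = 203 + 0.63 × (237 − 203) = 203 + 0.63 × 34 = 224.42 → 224
G = 14 + 0.63 × (126 − 14) = 14 + 0.63 × 112 = 84.56 → 85
B = 194 + 0.63 × (181 − 194) = 194 + 0.63 × -13 = 185.81 → 186
So the blended color is (224, 85, 186), about #e055ba.

(224, 85, 186)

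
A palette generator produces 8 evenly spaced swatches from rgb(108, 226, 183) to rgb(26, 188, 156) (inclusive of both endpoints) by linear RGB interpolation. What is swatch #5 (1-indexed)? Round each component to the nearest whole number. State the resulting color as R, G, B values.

With 8 swatches and endpoints inclusive, swatch 5 sits at t = (5 − 1)/(8 − 1) = 4/7 ≈ 0.5714.
R = 108 + 0.5714 × (26 − 108) = 61.145 → 61
G = 226 + 0.5714 × (188 − 226) = 204.287 → 204
B = 183 + 0.5714 × (156 − 183) = 167.572 → 168

(61, 204, 168)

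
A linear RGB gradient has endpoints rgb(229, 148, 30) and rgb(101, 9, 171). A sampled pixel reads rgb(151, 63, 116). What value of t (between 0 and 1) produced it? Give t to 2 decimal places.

0.61

Invert the lerp on the B channel (largest span, 141): t = (116 − 30) / (171 − 30) = 86/141 = 0.60993.
Check on R: (151 − 229)/(101 − 229) = 0.6094 ✓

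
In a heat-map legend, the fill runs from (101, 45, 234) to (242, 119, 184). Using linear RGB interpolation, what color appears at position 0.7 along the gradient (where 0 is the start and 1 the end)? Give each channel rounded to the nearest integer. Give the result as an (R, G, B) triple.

(200, 97, 199)

R = 101 + 0.7 × (242 − 101) = 101 + 0.7 × 141 = 199.7 → 200
G = 45 + 0.7 × (119 − 45) = 45 + 0.7 × 74 = 96.8 → 97
B = 234 + 0.7 × (184 − 234) = 234 + 0.7 × -50 = 199 → 199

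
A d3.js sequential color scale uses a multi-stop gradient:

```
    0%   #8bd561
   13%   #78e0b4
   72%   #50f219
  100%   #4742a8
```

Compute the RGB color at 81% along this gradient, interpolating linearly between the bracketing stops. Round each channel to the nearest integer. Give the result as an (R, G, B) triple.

81% lies between the 72% and 100% stops, so the local fraction is t = (81 − 72)/(100 − 72) = 9/28 ≈ 0.3214.
#50f219 → (80, 242, 25); #4742a8 → (71, 66, 168).
R = 80 + 0.3214 × (71 − 80) = 77.107 → 77
G = 242 + 0.3214 × (66 − 242) = 185.434 → 185
B = 25 + 0.3214 × (168 − 25) = 70.96 → 71

(77, 185, 71)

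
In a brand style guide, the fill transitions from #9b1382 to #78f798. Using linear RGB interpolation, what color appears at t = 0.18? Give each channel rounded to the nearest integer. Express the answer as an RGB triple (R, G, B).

(149, 60, 134)

#9b1382 → (155, 19, 130); #78f798 → (120, 247, 152).
R = 155 + 0.18 × (120 − 155) = 155 + 0.18 × -35 = 148.7 → 149
G = 19 + 0.18 × (247 − 19) = 19 + 0.18 × 228 = 60.04 → 60
B = 130 + 0.18 × (152 − 130) = 130 + 0.18 × 22 = 133.96 → 134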